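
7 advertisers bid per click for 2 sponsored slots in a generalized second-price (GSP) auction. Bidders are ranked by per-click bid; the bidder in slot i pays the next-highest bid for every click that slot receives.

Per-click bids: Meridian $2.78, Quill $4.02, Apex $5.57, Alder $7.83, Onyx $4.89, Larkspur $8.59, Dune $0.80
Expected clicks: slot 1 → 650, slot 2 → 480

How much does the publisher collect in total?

Total revenue: $7763.10

Per-click bids in order: $8.59 (Larkspur) > $7.83 (Alder) > $5.57 (Apex) > …
Slot 1: Larkspur pays $7.83 × 650 = $5089.50
Slot 2: Alder pays $5.57 × 480 = $2673.60
Total = $7763.10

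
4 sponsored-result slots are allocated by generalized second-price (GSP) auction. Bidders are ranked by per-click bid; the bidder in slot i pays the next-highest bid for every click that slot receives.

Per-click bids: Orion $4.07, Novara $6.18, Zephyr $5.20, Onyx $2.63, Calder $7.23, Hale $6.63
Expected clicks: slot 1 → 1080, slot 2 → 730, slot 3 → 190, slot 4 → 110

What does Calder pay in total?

Ranked by bid: $7.23 (Calder) > $6.63 (Hale) > $6.18 (Novara) > $5.20 (Zephyr) > $4.07 (Orion) > …
Calder holds slot 1 → pays next bid $6.63 × 1080 clicks = $7160.40.

Calder pays $7160.40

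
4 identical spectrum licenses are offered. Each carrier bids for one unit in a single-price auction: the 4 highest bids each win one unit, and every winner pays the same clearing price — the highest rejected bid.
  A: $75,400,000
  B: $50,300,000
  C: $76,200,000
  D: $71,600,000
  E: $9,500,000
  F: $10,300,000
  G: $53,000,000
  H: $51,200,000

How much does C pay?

Bids ranked high→low: 76,200,000 (C), 75,400,000 (A), 71,600,000 (D), 53,000,000 (G), 51,200,000 (H), 50,300,000 (B), …
Top 4: C, A, D, G.
First losing bid is H's $51,200,000, which sets the uniform price.
C wins → pays $51,200,000.

C pays $51,200,000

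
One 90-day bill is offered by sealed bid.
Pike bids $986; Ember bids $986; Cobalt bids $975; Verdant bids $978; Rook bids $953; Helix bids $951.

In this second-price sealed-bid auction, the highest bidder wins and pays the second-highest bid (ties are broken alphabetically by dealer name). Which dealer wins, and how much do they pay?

Ember pays $986

Second-price sealed-bid auction: the highest bidder wins and pays the second-highest bid.
Sorting bids: 986 (Ember) > 986 (Pike) > 978 (Verdant) > 975 (Cobalt) > 953 (Rook) > 951 (Helix)
Tie at $986 → Ember wins by tie-break.
Ember wins with the highest bid; price is set by the runner-up at $986.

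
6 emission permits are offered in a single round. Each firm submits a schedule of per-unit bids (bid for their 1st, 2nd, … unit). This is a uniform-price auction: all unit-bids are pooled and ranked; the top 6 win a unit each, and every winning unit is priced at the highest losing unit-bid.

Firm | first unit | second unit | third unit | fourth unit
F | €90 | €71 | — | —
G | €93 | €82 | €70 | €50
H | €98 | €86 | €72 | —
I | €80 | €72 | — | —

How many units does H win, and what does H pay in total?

Merging the schedules and taking the best 6: 98 (H-1), 93 (G-1), 90 (F-1), 86 (H-2), 82 (G-2), 80 (I-1)
The (k+1)-th unit-bid is €72.
H wins 2 unit(s) at €72 each.

H: 2 units, pays €144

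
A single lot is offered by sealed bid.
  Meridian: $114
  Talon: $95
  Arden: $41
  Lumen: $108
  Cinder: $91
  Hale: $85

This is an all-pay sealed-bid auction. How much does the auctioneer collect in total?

Total revenue: $534

Bids ranked: 114 (Meridian) > 108 (Lumen) > 95 (Talon) > 91 (Cinder) > 85 (Hale) > 41 (Arden)
Every bidder forfeits their bid regardless of winning.
Revenue = 114 + 95 + 41 + 108 + 91 + 85 = $534.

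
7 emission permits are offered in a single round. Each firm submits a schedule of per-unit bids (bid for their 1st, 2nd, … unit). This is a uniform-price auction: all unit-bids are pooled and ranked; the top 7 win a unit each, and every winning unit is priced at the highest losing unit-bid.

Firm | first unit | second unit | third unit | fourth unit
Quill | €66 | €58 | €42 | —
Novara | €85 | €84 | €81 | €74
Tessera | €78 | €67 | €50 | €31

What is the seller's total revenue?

Total revenue: €406

Merging the schedules and taking the best 7: 85 (Novara-1), 84 (Novara-2), 81 (Novara-3), 78 (Tessera-1), 74 (Novara-4), 67 (Tessera-2), 66 (Quill-1)
First bid not allocated: €58.
Allocation: Novara 4, Quill 1, Tessera 2. Every unit priced at €58.
Revenue = 7 × 58 = €406.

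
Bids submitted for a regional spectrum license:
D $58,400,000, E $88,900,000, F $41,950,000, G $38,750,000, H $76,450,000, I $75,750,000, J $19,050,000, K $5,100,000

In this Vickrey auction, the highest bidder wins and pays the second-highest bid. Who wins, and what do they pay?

Vickrey auction: the highest bidder wins and pays the second-highest bid.
Sorting bids: 88,900,000 (E) > 76,450,000 (H) > 75,750,000 (I) > 58,400,000 (D) > 41,950,000 (F) > 38,750,000 (G) > …
E wins with the highest bid; price is set by the runner-up at $76,450,000.

E pays $76,450,000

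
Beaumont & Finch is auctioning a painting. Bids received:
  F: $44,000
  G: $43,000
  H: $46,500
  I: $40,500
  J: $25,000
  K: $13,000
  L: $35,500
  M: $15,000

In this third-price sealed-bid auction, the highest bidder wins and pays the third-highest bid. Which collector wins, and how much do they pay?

H pays $43,000

Sorting bids: 46,500 (H) > 44,000 (F) > 43,000 (G) > 40,500 (I) > 35,500 (L) > 25,000 (J) > …
H wins; payment is bid #3 in the ranking = $43,000.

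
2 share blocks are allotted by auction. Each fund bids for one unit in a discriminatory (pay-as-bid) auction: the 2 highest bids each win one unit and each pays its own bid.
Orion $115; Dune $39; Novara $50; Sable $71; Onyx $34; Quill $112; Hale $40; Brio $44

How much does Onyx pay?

Onyx pays $0

Bids ranked high→low: 115 (Orion), 112 (Quill), 71 (Sable), 50 (Novara), …
The 2 highest are Orion, Quill.
Onyx does not win → $0.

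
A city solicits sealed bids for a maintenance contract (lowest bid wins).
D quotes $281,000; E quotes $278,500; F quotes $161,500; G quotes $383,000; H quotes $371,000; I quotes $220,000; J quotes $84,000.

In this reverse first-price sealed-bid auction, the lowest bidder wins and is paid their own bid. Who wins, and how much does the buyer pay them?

Reverse first-price sealed-bid auction: the lowest bidder wins and is paid their own bid.
Bids in order: 84,000 (J) < 161,500 (F) < 220,000 (I) < 278,500 (E) < 281,000 (D) < 371,000 (H) < …
First-price: J is paid what they bid, $84,000.

J is paid $84,000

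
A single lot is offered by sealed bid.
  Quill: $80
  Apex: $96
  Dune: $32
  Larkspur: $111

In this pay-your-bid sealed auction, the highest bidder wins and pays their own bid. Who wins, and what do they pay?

Pay-your-bid sealed auction: the highest bidder wins and pays their own bid.
Bids in order: 111 (Larkspur) > 96 (Apex) > 80 (Quill) > 32 (Dune)
Larkspur has the highest bid and pays exactly that: $111.

Larkspur pays $111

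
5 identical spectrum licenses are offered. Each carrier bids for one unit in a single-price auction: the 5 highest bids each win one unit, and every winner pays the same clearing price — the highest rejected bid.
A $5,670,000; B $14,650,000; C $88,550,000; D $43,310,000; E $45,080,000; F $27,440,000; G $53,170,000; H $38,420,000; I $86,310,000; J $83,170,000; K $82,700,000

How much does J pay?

J pays $45,080,000

Bids ranked high→low: 88,550,000 (C), 86,310,000 (I), 83,170,000 (J), 82,700,000 (K), 53,170,000 (G), 45,080,000 (E), 43,310,000 (D), …
Winners (5 units): C, I, J, K, G.
Highest unsuccessful bid: $45,080,000 → clearing price.
J wins → pays $45,080,000.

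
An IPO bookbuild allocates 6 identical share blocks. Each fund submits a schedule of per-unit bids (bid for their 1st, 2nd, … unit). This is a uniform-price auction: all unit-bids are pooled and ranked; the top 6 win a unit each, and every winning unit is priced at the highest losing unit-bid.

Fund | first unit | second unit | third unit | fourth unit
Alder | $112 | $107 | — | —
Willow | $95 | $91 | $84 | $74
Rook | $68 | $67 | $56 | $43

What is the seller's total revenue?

Total revenue: $408

All unit-bids, highest first — top 6: 112 (Alder-1), 107 (Alder-2), 95 (Willow-1), 91 (Willow-2), 84 (Willow-3), 74 (Willow-4)
Highest rejected unit-bid = $68.
Allocation: Alder 2, Willow 4. Every unit priced at $68.
Revenue = 6 × 68 = $408.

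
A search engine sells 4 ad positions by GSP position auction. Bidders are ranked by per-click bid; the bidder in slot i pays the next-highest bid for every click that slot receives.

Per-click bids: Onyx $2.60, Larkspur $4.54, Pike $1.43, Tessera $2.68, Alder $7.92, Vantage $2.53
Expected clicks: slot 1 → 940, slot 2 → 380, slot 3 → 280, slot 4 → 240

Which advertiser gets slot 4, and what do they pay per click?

Sorting advertisers: $7.92 (Alder) > $4.54 (Larkspur) > $2.68 (Tessera) > $2.60 (Onyx) > $2.53 (Vantage) > …
Slot 4 goes to the fourth-ranked bidder, Onyx, who pays the next bid down: $2.53/click.

Onyx; $2.53 per click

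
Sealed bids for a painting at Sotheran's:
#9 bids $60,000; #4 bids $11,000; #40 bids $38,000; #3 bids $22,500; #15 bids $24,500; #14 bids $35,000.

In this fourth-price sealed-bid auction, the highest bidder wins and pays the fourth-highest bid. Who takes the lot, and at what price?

Bids in order: 60,000 (#9) > 38,000 (#40) > 35,000 (#14) > 24,500 (#15) > 22,500 (#3) > 11,000 (#4)
#9 wins; payment is bid #4 in the ranking = $24,500.

#9 pays $24,500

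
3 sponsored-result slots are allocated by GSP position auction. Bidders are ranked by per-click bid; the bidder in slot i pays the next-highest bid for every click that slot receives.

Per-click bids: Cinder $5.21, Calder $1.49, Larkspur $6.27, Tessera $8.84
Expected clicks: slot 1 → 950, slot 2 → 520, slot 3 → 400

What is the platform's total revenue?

Sorting advertisers: $8.84 (Tessera) > $6.27 (Larkspur) > $5.21 (Cinder) > $1.49 (Calder)
Slot 1: Tessera pays $6.27 × 950 = $5956.50
Slot 2: Larkspur pays $5.21 × 520 = $2709.20
Slot 3: Cinder pays $1.49 × 400 = $596.00
Total = $9261.70

Total revenue: $9261.70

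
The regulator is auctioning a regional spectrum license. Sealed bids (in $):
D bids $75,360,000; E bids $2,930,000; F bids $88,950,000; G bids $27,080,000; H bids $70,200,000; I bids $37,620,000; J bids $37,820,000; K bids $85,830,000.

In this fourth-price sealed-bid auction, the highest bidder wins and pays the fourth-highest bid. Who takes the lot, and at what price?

Rule: the highest bidder wins and pays the fourth-highest bid.
Bids in order: 88,950,000 (F) > 85,830,000 (K) > 75,360,000 (D) > 70,200,000 (H) > 37,820,000 (J) > 37,620,000 (I) > …
F is highest; pays the fourth-highest bid, $70,200,000.

F pays $70,200,000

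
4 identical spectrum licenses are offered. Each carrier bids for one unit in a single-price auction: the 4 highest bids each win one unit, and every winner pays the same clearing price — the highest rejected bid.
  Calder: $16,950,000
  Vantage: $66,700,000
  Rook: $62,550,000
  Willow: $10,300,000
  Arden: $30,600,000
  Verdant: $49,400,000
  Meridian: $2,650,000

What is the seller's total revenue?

Sorting: 66,700,000 (Vantage), 62,550,000 (Rook), 49,400,000 (Verdant), 30,600,000 (Arden), 16,950,000 (Calder), 10,300,000 (Willow), …
Top 4: Vantage, Rook, Verdant, Arden.
Clearing price = highest rejected bid = $16,950,000.
Total revenue = 4 × $16,950,000 = $67,800,000.

Total revenue: $67,800,000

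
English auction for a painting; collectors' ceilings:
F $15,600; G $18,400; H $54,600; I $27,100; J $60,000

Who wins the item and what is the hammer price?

J wins at $54,600

Ascending (English) auction: the price rises until one bidder remains; the winner pays the price at which the last rival dropped out.
Sorting limits: 60,000 (J) > 54,600 (H) > 27,100 (I) > 18,400 (G) > 15,600 (F)
Bidding ends when H exits at $54,600; J takes it.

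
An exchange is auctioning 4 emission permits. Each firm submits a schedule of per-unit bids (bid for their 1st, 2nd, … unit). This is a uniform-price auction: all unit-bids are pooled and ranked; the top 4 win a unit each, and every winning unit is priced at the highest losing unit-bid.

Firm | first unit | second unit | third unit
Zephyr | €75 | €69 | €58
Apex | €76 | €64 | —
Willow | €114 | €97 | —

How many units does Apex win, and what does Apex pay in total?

Pooled unit-bids ranked (top 4): 114 (Willow-1), 97 (Willow-2), 76 (Apex-1), 75 (Zephyr-1)
Highest rejected unit-bid = €69.
Apex wins 1 unit(s) at €69 each.

Apex: 1 unit, pays €69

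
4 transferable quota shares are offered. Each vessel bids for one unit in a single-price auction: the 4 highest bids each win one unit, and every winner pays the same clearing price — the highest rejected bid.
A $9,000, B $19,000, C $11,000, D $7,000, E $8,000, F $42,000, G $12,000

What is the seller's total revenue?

Total revenue: $36,000

Sorting: 42,000 (F), 19,000 (B), 12,000 (G), 11,000 (C), 9,000 (A), 8,000 (E), …
The 4 highest are F, B, G, C.
Clearing price = highest rejected bid = $9,000.
Total revenue = 4 × $9,000 = $36,000.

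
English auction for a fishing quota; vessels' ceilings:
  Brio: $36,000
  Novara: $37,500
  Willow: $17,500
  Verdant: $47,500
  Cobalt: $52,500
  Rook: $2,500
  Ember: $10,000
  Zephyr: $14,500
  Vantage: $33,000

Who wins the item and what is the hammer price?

Limits ranked: 52,500 (Cobalt) > 47,500 (Verdant) > 37,500 (Novara) > 36,000 (Brio) > 33,000 (Vantage) > 17,500 (Willow) > …
Bidding ends when Verdant exits at $47,500; Cobalt takes it.

Cobalt wins at $47,500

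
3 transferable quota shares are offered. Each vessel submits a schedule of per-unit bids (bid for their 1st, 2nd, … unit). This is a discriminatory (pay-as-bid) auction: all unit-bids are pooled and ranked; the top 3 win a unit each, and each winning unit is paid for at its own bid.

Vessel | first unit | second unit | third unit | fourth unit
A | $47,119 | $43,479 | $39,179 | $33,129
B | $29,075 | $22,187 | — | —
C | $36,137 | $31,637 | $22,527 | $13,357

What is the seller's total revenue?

All unit-bids, highest first — top 3: 47,119 (A-1), 43,479 (A-2), 39,179 (A-3)
Next rejected bid: $36,137 (not a price — pay-as-bid).
Each winning unit pays its own bid.
Revenue = 47,119 + 43,479 + 39,179 = $129,777.

Total revenue: $129,777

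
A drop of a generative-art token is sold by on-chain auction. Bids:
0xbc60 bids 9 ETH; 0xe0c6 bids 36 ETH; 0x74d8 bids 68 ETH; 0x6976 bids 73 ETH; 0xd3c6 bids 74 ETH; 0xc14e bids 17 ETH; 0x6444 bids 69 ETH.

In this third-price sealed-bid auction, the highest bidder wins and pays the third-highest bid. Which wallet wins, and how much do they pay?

0xd3c6 pays 69 ETH

Bids in order: 74 (0xd3c6) > 73 (0x6976) > 69 (0x6444) > 68 (0x74d8) > 36 (0xe0c6) > 17 (0xc14e) > …
0xd3c6 wins; payment is bid #3 in the ranking = 69 ETH.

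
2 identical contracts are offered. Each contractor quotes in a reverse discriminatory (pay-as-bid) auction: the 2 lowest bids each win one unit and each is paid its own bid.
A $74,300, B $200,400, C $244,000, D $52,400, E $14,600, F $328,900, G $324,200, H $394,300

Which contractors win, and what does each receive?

E $14,600, D $52,400

Bids ranked low→high: 14,600 (E), 52,400 (D), 74,300 (A), 200,400 (B), …
The 2 lowest are E, D.
Each winner is paid its own bid: E $14,600, D $52,400.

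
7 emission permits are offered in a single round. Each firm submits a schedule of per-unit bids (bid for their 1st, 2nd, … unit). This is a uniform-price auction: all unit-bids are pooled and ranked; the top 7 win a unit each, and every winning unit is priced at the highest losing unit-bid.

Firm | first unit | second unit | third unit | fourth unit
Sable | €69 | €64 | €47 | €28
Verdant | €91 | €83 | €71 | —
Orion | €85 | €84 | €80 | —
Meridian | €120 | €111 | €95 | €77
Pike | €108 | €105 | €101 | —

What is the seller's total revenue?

Total revenue: €595

Merging the schedules and taking the best 7: 120 (Meridian-1), 111 (Meridian-2), 108 (Pike-1), 105 (Pike-2), 101 (Pike-3), 95 (Meridian-3), 91 (Verdant-1)
Highest rejected unit-bid = €85.
Allocation: Meridian 3, Pike 3, Verdant 1. Every unit priced at €85.
Revenue = 7 × 85 = €595.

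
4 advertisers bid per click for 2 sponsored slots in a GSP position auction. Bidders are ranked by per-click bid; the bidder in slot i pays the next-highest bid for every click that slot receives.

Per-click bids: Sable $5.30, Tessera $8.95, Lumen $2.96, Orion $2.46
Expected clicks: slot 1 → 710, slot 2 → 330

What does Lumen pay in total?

Per-click bids in order: $8.95 (Tessera) > $5.30 (Sable) > $2.96 (Lumen) > …
Lumen ranks below slot 2 → no slot, pays nothing.

Lumen pays $0.00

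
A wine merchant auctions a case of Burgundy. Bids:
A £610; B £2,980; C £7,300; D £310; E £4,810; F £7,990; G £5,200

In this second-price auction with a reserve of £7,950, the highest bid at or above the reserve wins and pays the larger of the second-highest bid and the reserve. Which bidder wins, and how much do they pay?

F pays £7,950

Bids ranked: 7,990 (F) > 7,300 (C) > 5,200 (G) > 4,810 (E) > 2,980 (B) > 610 (A) > …
Highest eligible bid: F at £7,990.
max(second-highest £7,300, reserve £7,950) = £7,950.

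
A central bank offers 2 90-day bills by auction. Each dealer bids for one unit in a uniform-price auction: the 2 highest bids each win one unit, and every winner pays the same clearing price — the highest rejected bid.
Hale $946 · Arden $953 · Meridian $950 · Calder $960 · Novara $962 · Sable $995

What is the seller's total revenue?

Bids ranked high→low: 995 (Sable), 962 (Novara), 960 (Calder), 953 (Arden), …
Top 2: Sable, Novara.
Clearing price = highest rejected bid = $960.
Total revenue = 2 × $960 = $1,920.

Total revenue: $1,920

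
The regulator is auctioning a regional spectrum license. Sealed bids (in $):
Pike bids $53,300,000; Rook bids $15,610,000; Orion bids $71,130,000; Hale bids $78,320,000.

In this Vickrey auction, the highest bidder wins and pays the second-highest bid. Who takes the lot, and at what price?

Sorting bids: 78,320,000 (Hale) > 71,130,000 (Orion) > 53,300,000 (Pike) > 15,610,000 (Rook)
Hale is highest; pays the second-highest bid, $71,130,000.

Hale pays $71,130,000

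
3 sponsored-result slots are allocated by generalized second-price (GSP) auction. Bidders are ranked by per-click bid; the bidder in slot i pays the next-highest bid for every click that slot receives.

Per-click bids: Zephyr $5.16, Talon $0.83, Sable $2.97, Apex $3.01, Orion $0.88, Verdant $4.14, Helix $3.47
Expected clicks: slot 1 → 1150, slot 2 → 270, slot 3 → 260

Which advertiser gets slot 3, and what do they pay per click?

Helix; $3.01 per click

Sorting advertisers: $5.16 (Zephyr) > $4.14 (Verdant) > $3.47 (Helix) > $3.01 (Apex) > …
Slot 3 goes to the third-ranked bidder, Helix, who pays the next bid down: $3.01/click.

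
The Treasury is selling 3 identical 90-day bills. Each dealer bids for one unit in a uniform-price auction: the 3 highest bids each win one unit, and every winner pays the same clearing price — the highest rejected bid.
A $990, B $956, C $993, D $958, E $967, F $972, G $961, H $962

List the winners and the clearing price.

C, A, F; each pays $967

Sorting: 993 (C), 990 (A), 972 (F), 967 (E), 962 (H), …
Winners (3 units): C, A, F.
First losing bid is E's $967, which sets the uniform price.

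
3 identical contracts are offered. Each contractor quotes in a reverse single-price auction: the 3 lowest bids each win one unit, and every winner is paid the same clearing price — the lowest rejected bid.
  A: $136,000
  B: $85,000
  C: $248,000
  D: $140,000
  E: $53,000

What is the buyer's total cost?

Total cost: $420,000

Ordering the bids: 53,000 (E), 85,000 (B), 136,000 (A), 140,000 (D), 248,000 (C)
Lowest 3: E, B, A.
Clearing price = lowest rejected bid = $140,000.
Total cost = 3 × $140,000 = $420,000.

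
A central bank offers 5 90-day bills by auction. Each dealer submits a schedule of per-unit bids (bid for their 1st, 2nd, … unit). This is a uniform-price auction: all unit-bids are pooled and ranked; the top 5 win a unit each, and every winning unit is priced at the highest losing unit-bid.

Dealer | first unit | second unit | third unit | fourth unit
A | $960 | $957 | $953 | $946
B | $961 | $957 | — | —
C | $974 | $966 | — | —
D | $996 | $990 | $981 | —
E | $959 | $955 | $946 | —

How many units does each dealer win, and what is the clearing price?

All unit-bids, highest first — top 5: 996 (D-1), 990 (D-2), 981 (D-3), 974 (C-1), 966 (C-2)
First bid not allocated: $961.
Allocation: C 2, D 3.

C 2, D 3; clearing price $961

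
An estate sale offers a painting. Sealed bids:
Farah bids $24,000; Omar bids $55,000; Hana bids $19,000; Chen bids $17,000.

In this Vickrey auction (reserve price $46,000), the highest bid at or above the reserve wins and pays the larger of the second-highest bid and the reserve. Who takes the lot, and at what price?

Omar pays $46,000

Bids ranked: 55,000 (Omar) > 24,000 (Farah) > 19,000 (Hana) > 17,000 (Chen)
Highest eligible bid: Omar at $55,000.
Second-highest bid $24,000 is below the reserve $46,000, so the reserve binds → payment $46,000.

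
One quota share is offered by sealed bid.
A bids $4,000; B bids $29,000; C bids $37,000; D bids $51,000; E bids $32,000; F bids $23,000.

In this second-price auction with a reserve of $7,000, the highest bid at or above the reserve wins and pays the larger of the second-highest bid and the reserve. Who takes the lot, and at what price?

Bids ranked: 51,000 (D) > 37,000 (C) > 32,000 (E) > 29,000 (B) > 23,000 (F) > 4,000 (A)
Highest eligible bid: D at $51,000.
Second-highest bid $37,000 exceeds the reserve $7,000 → payment $37,000.

D pays $37,000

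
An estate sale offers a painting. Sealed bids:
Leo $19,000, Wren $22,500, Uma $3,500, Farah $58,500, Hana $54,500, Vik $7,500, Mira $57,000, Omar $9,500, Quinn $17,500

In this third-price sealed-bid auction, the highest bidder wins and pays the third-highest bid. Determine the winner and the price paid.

Farah pays $54,500

Sorting bids: 58,500 (Farah) > 57,000 (Mira) > 54,500 (Hana) > 22,500 (Wren) > 19,000 (Leo) > 17,500 (Quinn) > …
Farah wins; payment is bid #3 in the ranking = $54,500.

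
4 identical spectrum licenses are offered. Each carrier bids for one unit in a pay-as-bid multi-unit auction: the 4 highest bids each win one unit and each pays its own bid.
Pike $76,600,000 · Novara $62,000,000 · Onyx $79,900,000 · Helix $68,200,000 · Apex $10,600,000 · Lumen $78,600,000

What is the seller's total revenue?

Total revenue: $303,300,000

Sorting: 79,900,000 (Onyx), 78,600,000 (Lumen), 76,600,000 (Pike), 68,200,000 (Helix), 62,000,000 (Novara), 10,600,000 (Apex)
Top 4: Onyx, Lumen, Pike, Helix.
Total revenue = 79,900,000 + 78,600,000 + 76,600,000 + 68,200,000 = $303,300,000.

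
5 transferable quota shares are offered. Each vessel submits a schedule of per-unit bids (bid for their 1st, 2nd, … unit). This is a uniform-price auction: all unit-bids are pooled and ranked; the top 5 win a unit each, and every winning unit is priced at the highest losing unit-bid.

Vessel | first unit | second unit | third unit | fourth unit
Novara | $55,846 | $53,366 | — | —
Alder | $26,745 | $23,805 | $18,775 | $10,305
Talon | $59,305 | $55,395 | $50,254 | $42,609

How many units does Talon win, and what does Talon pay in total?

Talon: 3 units, pays $127,827

Pooled unit-bids ranked (top 5): 59,305 (Talon-1), 55,846 (Novara-1), 55,395 (Talon-2), 53,366 (Novara-2), 50,254 (Talon-3)
Highest rejected unit-bid = $42,609.
Talon wins 3 unit(s) at $42,609 each.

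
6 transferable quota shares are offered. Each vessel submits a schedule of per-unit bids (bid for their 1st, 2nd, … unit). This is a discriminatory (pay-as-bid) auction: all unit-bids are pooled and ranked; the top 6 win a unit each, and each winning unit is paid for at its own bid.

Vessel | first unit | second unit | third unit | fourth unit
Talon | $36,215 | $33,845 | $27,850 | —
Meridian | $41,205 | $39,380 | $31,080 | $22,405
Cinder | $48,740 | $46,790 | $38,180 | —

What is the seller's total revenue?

Total revenue: $250,510

Pooled unit-bids ranked (top 6): 48,740 (Cinder-1), 46,790 (Cinder-2), 41,205 (Meridian-1), 39,380 (Meridian-2), 38,180 (Cinder-3), 36,215 (Talon-1)
Next rejected bid: $33,845 (not a price — pay-as-bid).
Each winning unit pays its own bid.
Revenue = 48,740 + 46,790 + 41,205 + 39,380 + 38,180 + 36,215 = $250,510.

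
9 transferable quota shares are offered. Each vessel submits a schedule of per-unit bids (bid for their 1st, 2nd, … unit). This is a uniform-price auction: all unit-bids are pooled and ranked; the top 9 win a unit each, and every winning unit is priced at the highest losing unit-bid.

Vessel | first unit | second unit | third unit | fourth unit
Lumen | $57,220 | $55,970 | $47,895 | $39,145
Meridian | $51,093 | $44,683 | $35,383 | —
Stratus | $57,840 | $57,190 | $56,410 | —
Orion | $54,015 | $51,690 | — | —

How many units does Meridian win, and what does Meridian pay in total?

Meridian: 1 unit, pays $44,683

Merging the schedules and taking the best 9: 57,840 (Stratus-1), 57,220 (Lumen-1), 57,190 (Stratus-2), 56,410 (Stratus-3), 55,970 (Lumen-2), 54,015 (Orion-1), 51,690 (Orion-2), 51,093 (Meridian-1), 47,895 (Lumen-3)
The (k+1)-th unit-bid is $44,683.
Meridian wins 1 unit(s) at $44,683 each.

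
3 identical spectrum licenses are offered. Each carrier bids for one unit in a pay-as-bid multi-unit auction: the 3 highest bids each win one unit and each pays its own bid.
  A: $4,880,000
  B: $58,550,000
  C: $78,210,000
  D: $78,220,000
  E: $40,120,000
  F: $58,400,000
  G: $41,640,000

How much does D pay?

Sorting: 78,220,000 (D), 78,210,000 (C), 58,550,000 (B), 58,400,000 (F), 41,640,000 (G), …
Winners (3 units): D, C, B.
D wins → own bid $78,220,000.

D pays $78,220,000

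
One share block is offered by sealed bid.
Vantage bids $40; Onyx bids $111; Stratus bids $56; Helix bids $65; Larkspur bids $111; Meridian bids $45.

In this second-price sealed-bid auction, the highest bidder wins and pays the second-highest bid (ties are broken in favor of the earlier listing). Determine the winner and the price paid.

Bids in order: 111 (Onyx) > 111 (Larkspur) > 65 (Helix) > 56 (Stratus) > 45 (Meridian) > 40 (Vantage)
Onyx and Larkspur tie at $111; tie-break gives it to Onyx.
Second-price: Onyx pays Larkspur's bid of $111.

Onyx pays $111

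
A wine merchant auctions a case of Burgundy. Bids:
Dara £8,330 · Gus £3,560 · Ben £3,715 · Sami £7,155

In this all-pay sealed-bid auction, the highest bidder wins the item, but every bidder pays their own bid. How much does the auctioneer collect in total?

Total revenue: £22,760

All-pay sealed-bid auction: the highest bidder wins the item, but every bidder pays their own bid.
Bids in order: 8,330 (Dara) > 7,155 (Sami) > 3,715 (Ben) > 3,560 (Gus)
Every bidder forfeits their bid regardless of winning.
Revenue = 8,330 + 3,560 + 3,715 + 7,155 = £22,760.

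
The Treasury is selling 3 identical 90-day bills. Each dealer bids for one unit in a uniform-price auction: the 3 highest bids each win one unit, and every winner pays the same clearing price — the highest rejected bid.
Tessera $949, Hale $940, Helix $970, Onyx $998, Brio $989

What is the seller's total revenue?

Total revenue: $2,847

Ordering the bids: 998 (Onyx), 989 (Brio), 970 (Helix), 949 (Tessera), 940 (Hale)
The 3 highest are Onyx, Brio, Helix.
Highest unsuccessful bid: $949 → clearing price.
Total revenue = 3 × $949 = $2,847.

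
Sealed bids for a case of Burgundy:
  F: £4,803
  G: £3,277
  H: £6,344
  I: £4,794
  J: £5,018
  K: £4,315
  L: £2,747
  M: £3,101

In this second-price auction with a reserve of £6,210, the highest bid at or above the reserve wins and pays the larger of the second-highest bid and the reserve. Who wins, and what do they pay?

H pays £6,210

Rule: the highest bid at or above the reserve wins and pays the larger of the second-highest bid and the reserve.
Bids in order: 6,344 (H) > 5,018 (J) > 4,803 (F) > 4,794 (I) > 4,315 (K) > 3,277 (G) > …
H has the top bid at or above the reserve (£6,344).
max(second-highest £5,018, reserve £6,210) = £6,210.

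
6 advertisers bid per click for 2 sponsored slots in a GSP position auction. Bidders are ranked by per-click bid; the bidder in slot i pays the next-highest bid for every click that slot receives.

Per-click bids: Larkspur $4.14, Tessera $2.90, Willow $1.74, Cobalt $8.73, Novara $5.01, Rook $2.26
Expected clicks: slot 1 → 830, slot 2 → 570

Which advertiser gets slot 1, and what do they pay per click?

Sorting advertisers: $8.73 (Cobalt) > $5.01 (Novara) > $4.14 (Larkspur) > …
Slot 1 goes to the first-ranked bidder, Cobalt, who pays the next bid down: $5.01/click.

Cobalt; $5.01 per click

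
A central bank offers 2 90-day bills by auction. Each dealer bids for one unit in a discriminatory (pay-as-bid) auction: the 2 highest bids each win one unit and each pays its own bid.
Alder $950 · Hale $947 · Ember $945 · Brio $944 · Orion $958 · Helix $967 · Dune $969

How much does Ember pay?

Ember pays $0

Sorting: 969 (Dune), 967 (Helix), 958 (Orion), 950 (Alder), …
Winners (2 units): Dune, Helix.
Ember does not win → $0.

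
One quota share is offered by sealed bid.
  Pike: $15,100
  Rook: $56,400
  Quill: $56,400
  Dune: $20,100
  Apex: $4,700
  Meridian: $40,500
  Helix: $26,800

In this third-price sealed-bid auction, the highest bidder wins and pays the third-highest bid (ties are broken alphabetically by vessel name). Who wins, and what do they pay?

Quill pays $40,500

Rule: the highest bidder wins and pays the third-highest bid.
Bids in order: 56,400 (Quill) > 56,400 (Rook) > 40,500 (Meridian) > 26,800 (Helix) > 20,100 (Dune) > 15,100 (Pike) > …
Quill and Rook tie at $56,400; tie-break gives it to Quill.
Quill wins; payment is bid #3 in the ranking = $40,500.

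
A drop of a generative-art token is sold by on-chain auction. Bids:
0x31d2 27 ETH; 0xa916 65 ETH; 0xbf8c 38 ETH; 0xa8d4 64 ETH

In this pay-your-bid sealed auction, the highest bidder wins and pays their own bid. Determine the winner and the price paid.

Pay-your-bid sealed auction: the highest bidder wins and pays their own bid.
Bids ranked: 65 (0xa916) > 64 (0xa8d4) > 38 (0xbf8c) > 27 (0x31d2)
0xa916 is highest → pays own bid, 65 ETH.

0xa916 pays 65 ETH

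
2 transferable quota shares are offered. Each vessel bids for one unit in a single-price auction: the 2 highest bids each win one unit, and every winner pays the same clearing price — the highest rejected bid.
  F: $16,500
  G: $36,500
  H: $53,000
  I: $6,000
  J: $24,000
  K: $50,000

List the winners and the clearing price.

Sorting: 53,000 (H), 50,000 (K), 36,500 (G), 24,000 (J), …
Winners (2 units): H, K.
Clearing price = highest rejected bid = $36,500.

H, K; each pays $36,500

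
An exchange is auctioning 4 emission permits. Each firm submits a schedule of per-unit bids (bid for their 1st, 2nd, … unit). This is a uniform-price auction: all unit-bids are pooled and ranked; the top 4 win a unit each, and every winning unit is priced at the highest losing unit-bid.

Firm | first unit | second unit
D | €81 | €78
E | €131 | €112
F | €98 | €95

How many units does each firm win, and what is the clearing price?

E 2, F 2; clearing price €81

All unit-bids, highest first — top 4: 131 (E-1), 112 (E-2), 98 (F-1), 95 (F-2)
First bid not allocated: €81.
Allocation: E 2, F 2.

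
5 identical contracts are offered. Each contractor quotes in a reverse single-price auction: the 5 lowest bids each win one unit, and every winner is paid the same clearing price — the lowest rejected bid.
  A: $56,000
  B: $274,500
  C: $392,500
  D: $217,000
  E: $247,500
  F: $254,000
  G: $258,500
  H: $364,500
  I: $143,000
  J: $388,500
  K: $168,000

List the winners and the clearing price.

Ordering the bids: 56,000 (A), 143,000 (I), 168,000 (K), 217,000 (D), 247,500 (E), 254,000 (F), 258,500 (G), …
Lowest 5: A, I, K, D, E.
Lowest unsuccessful bid: $254,000 → clearing price.

A, I, K, D, E; each is paid $254,000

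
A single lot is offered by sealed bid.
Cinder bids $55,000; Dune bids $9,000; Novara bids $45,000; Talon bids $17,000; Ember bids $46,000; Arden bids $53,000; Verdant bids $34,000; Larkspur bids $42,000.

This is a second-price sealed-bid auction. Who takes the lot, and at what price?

Sorting bids: 55,000 (Cinder) > 53,000 (Arden) > 46,000 (Ember) > 45,000 (Novara) > 42,000 (Larkspur) > 34,000 (Verdant) > …
Second-price: Cinder pays Arden's bid of $53,000.

Cinder pays $53,000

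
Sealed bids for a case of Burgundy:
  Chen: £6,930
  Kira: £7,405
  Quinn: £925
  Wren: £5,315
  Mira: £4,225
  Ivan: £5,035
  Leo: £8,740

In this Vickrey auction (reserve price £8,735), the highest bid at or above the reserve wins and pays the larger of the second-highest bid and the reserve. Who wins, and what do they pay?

Rule: the highest bid at or above the reserve wins and pays the larger of the second-highest bid and the reserve.
Bids in order: 8,740 (Leo) > 7,405 (Kira) > 6,930 (Chen) > 5,315 (Wren) > 5,035 (Ivan) > 4,225 (Mira) > …
Highest eligible bid: Leo at £8,740.
Second-highest bid £7,405 is below the reserve £8,735, so the reserve binds → payment £8,735.

Leo pays £8,735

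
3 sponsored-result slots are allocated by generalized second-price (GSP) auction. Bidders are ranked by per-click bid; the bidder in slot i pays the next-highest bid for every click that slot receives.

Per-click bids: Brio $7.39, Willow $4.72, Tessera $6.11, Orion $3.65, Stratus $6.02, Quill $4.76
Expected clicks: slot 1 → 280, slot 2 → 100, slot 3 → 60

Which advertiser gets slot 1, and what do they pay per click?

Brio; $6.11 per click

Sorting advertisers: $7.39 (Brio) > $6.11 (Tessera) > $6.02 (Stratus) > $4.76 (Quill) > …
Slot 1 goes to the first-ranked bidder, Brio, who pays the next bid down: $6.11/click.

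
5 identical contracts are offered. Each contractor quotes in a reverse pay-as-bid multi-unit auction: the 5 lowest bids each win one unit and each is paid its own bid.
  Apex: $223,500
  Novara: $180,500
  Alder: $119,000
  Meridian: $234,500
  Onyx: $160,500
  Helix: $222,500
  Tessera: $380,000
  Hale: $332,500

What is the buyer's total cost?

Ordering the bids: 119,000 (Alder), 160,500 (Onyx), 180,500 (Novara), 222,500 (Helix), 223,500 (Apex), 234,500 (Meridian), 332,500 (Hale), …
Winners (5 units): Alder, Onyx, Novara, Helix, Apex.
Total cost = 119,000 + 160,500 + 180,500 + 222,500 + 223,500 = $906,000.

Total cost: $906,000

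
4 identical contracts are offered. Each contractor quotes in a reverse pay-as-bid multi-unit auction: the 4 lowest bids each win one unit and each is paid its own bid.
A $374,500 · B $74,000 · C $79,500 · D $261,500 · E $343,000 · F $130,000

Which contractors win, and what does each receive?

Ordering the bids: 74,000 (B), 79,500 (C), 130,000 (F), 261,500 (D), 343,000 (E), 374,500 (A)
Lowest 4: B, C, F, D.
Each winner is paid its own bid: B $74,000, C $79,500, F $130,000, D $261,500.

B $74,000, C $79,500, F $130,000, D $261,500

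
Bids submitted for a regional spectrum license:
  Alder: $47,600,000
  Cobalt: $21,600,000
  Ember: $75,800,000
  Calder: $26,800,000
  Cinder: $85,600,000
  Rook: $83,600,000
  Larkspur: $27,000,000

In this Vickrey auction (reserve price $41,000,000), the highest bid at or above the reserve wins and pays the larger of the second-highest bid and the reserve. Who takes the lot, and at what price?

Cinder pays $83,600,000

Bids ranked: 85,600,000 (Cinder) > 83,600,000 (Rook) > 75,800,000 (Ember) > 47,600,000 (Alder) > 27,000,000 (Larkspur) > 26,800,000 (Calder) > …
Cinder has the top bid at or above the reserve ($85,600,000).
Second-highest bid $83,600,000 exceeds the reserve $41,000,000 → payment $83,600,000.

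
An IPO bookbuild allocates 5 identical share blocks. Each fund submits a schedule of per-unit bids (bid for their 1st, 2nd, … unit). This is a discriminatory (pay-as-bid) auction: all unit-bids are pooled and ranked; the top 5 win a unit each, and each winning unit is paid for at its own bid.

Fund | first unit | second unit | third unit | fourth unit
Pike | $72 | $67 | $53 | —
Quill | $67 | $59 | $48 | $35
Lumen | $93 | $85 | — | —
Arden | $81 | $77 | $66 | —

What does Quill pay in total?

Quill pays $0

Pooled unit-bids ranked (top 5): 93 (Lumen-1), 85 (Lumen-2), 81 (Arden-1), 77 (Arden-2), 72 (Pike-1)
Next rejected bid: $67 (not a price — pay-as-bid).
Quill wins no units.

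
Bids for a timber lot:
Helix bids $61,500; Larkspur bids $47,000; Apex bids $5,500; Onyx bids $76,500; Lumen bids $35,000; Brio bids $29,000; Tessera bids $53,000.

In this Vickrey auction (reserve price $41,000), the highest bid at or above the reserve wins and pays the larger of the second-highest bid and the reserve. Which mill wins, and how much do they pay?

Onyx pays $61,500

Bids in order: 76,500 (Onyx) > 61,500 (Helix) > 53,000 (Tessera) > 47,000 (Larkspur) > 35,000 (Lumen) > 29,000 (Brio) > …
Highest eligible bid: Onyx at $76,500.
Second-highest bid $61,500 exceeds the reserve $41,000 → payment $61,500.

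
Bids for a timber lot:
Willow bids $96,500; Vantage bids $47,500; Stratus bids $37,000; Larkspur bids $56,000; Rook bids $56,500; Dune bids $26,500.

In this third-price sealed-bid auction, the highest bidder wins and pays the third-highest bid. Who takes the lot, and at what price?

Willow pays $56,000

Third-price sealed-bid auction: the highest bidder wins and pays the third-highest bid.
Sorting bids: 96,500 (Willow) > 56,500 (Rook) > 56,000 (Larkspur) > 47,500 (Vantage) > 37,000 (Stratus) > 26,500 (Dune)
Willow is highest; pays the third-highest bid, $56,000.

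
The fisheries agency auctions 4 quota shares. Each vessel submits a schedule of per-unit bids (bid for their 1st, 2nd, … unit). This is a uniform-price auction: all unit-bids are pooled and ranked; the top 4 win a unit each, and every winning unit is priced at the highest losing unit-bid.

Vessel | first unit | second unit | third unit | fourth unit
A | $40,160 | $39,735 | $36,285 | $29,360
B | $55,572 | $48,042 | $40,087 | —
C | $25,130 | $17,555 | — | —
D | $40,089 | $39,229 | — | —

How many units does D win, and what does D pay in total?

All unit-bids, highest first — top 4: 55,572 (B-1), 48,042 (B-2), 40,160 (A-1), 40,089 (D-1)
Highest rejected unit-bid = $40,087.
D wins 1 unit(s) at $40,087 each.

D: 1 unit, pays $40,087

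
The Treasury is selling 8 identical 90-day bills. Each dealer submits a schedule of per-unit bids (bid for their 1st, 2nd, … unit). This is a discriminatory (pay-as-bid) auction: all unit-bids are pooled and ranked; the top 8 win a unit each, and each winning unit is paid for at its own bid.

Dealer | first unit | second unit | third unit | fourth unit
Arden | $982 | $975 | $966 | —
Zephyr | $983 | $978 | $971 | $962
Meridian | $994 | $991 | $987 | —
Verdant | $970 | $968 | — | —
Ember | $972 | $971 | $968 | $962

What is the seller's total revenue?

Merging the schedules and taking the best 8: 994 (Meridian-1), 991 (Meridian-2), 987 (Meridian-3), 983 (Zephyr-1), 982 (Arden-1), 978 (Zephyr-2), 975 (Arden-2), 972 (Ember-1)
Next rejected bid: $971 (not a price — pay-as-bid).
Each winning unit pays its own bid.
Revenue = 994 + 991 + 987 + 983 + 982 + 978 + 975 + 972 = $7,862.

Total revenue: $7,862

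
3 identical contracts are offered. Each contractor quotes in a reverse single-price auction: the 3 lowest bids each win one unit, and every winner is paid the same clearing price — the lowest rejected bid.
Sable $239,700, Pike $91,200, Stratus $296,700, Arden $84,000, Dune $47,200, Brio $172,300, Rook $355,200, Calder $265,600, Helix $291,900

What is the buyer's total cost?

Total cost: $516,900

Ordering the bids: 47,200 (Dune), 84,000 (Arden), 91,200 (Pike), 172,300 (Brio), 239,700 (Sable), …
The 3 lowest are Dune, Arden, Pike.
Lowest unsuccessful bid: $172,300 → clearing price.
Total cost = 3 × $172,300 = $516,900.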